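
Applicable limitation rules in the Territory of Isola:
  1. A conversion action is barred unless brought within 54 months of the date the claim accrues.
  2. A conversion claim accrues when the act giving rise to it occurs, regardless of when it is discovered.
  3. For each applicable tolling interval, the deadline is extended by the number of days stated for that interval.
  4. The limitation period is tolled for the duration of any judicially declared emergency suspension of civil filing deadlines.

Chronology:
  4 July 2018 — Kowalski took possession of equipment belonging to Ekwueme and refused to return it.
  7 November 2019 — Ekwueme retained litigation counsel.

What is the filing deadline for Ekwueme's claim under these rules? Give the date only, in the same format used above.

4 January 2023

The claim accrued on 4 July 2018, when the wrongful act occurred.
The untolled deadline — 54 months after 4 July 2018 — is 4 January 2023.
The other events in the timeline have no effect on the limitation period under the stated rules.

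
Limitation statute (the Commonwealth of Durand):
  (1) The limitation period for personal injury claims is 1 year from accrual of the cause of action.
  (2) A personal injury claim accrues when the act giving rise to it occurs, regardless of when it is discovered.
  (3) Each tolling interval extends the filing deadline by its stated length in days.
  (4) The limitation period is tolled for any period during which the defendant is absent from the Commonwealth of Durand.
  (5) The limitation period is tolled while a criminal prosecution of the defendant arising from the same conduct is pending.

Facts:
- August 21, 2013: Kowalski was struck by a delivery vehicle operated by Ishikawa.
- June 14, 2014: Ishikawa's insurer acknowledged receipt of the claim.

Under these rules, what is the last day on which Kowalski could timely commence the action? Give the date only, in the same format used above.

August 21, 2014

The cause of action accrued on August 21, 2013, the date of the act.
The untolled deadline — 1 year after August 21, 2013 — is August 21, 2014.
The other events in the timeline have no effect on the limitation period under the stated rules.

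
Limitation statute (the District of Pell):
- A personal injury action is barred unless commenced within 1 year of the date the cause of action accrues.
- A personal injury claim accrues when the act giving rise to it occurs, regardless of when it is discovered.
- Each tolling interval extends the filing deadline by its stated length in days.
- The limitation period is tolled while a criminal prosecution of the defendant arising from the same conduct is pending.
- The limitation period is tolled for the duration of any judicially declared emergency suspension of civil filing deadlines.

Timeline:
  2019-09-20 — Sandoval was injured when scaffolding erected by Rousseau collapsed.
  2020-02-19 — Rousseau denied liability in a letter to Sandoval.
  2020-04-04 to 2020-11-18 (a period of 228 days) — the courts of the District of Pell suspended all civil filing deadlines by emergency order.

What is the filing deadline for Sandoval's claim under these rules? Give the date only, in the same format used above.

2021-05-06

The claim accrued on 2019-09-20, when the wrongful act occurred.
The untolled deadline — 1 year after 2019-09-20 — is 2020-09-20.
The emergency suspension of filing deadlines from 2020-04-04 to 2020-11-18 tolled the period for 228 days, extending the deadline to 2021-05-06.
The other events in the timeline have no effect on the limitation period under the stated rules.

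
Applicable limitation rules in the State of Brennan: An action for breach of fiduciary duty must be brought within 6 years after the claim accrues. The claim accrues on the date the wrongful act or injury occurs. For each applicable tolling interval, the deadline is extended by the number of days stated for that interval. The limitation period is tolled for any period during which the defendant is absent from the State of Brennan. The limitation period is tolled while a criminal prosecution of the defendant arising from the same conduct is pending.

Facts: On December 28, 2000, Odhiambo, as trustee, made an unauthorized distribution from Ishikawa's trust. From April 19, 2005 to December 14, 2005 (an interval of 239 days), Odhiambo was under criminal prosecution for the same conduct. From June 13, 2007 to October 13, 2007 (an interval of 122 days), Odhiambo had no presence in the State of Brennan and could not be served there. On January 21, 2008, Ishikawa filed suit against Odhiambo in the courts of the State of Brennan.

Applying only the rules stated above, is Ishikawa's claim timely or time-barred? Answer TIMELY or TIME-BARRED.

The claim accrued on December 28, 2000, the date of the act.
The untolled deadline — 6 years after December 28, 2000 — is December 28, 2006.
The pending criminal prosecution from April 19, 2005 to December 14, 2005 tolled the period for 239 days, extending the deadline to August 24, 2007.
The defendant's absence from the jurisdiction from June 13, 2007 to October 13, 2007 tolled the period for 122 days, extending the deadline to December 24, 2007.
Filing on January 21, 2008 missed the December 24, 2007 deadline — the action is time-barred.

TIME-BARRED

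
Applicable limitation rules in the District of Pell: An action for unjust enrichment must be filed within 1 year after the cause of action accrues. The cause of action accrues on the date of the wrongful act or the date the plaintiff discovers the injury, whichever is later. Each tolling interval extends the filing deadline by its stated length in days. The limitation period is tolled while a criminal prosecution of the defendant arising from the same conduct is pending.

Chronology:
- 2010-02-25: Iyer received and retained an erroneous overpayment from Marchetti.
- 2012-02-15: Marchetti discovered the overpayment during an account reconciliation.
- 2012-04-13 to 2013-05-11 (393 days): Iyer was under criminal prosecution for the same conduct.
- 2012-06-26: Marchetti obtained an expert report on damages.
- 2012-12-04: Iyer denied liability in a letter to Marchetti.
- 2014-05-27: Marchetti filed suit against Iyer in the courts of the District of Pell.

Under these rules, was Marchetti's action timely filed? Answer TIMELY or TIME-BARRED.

TIME-BARRED

The claim accrued on 2012-02-15 — the later of the 2010-02-25 act and the 2012-02-15 discovery.
Adding the 1 year base period to 2012-02-15 gives a deadline of 2013-02-15, before any tolling.
Because the pending criminal prosecution ran from 2012-04-13 to 2013-05-11, the deadline is extended by 393 days to 2014-03-15.
The other events in the timeline have no effect on the limitation period under the stated rules.
Marchetti filed on 2014-05-27, after the 2014-03-15 deadline, so the action is time-barred.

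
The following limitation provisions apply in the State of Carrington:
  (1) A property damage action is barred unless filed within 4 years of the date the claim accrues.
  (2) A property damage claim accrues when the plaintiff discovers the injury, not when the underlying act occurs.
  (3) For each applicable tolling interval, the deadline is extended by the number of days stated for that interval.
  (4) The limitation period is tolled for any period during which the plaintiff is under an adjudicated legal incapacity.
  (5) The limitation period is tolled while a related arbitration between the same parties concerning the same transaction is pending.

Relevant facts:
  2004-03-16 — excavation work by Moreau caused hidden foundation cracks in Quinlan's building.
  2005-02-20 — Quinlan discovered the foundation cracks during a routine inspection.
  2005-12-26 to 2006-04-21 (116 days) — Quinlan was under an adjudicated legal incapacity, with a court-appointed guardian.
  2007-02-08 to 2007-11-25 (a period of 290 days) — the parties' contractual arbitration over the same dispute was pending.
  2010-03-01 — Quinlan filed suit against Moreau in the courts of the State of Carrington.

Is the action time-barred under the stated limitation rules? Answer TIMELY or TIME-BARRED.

TIMELY

Under the discovery rule, the claim accrued on 2005-02-20, when Quinlan discovered the injury — not on the 2004-03-16 date of the underlying act.
4 years from 2005-02-20 is 2009-02-20.
The plaintiff's legal incapacity from 2005-12-26 to 2006-04-21 tolled the period for 116 days, extending the deadline to 2009-06-16.
The period was tolled for 290 days by the pending related arbitration (2007-02-08 to 2007-11-25), pushing the deadline to 2010-04-02.
The 2010-03-01 filing precedes the 2010-04-02 deadline; the claim is timely.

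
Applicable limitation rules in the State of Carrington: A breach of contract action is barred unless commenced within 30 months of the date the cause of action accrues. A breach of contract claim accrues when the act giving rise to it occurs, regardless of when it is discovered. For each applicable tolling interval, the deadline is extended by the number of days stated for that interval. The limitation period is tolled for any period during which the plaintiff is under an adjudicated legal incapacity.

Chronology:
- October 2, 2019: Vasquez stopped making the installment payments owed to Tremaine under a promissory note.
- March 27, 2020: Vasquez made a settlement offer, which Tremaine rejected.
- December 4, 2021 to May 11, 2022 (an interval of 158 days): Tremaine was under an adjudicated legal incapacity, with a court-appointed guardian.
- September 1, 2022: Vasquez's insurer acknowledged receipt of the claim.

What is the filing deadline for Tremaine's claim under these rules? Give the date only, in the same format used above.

The cause of action accrued on October 2, 2019, the date of the act.
Adding the 30 months base period to October 2, 2019 gives a deadline of April 2, 2022, before any tolling.
Because the plaintiff's legal incapacity ran from December 4, 2021 to May 11, 2022, the deadline is extended by 158 days to September 7, 2022.
The other events in the timeline have no effect on the limitation period under the stated rules.

September 7, 2022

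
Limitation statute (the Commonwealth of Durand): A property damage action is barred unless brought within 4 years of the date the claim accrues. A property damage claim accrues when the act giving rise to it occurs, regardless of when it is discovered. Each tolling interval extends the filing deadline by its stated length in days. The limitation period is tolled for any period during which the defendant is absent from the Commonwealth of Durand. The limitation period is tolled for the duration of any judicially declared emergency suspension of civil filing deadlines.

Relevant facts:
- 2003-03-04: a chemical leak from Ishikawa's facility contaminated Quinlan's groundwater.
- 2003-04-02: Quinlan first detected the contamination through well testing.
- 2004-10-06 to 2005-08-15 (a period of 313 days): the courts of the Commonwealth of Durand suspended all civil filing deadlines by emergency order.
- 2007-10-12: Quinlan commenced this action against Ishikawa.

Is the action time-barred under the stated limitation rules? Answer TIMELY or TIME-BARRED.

TIMELY

Because the rule ties accrual to occurrence, the claim accrued on 2003-03-04, not on the 2003-04-02 discovery date.
4 years from 2003-03-04 is 2007-03-04.
The emergency suspension of filing deadlines from 2004-10-06 to 2005-08-15 tolled the period for 313 days, extending the deadline to 2008-01-11.
The 2007-10-12 filing precedes the 2008-01-11 deadline; the claim is timely.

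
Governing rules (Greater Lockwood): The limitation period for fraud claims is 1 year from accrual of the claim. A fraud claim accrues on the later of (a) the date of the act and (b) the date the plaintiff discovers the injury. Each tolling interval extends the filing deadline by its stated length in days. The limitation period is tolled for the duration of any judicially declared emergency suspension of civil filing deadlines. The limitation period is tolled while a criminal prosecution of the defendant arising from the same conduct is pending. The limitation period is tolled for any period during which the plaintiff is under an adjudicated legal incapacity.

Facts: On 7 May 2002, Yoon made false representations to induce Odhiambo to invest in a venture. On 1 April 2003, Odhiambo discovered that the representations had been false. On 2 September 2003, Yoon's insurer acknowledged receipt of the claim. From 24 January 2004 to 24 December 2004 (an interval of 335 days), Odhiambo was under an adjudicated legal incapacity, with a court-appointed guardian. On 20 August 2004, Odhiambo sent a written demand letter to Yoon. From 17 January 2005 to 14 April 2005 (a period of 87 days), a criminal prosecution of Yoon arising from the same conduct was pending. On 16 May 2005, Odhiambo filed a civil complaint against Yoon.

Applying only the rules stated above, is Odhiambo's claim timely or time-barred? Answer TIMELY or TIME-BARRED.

TIMELY

The claim accrued on 1 April 2003 — the later of the 7 May 2002 act and the 1 April 2003 discovery.
Adding the 1 year base period to 1 April 2003 gives a deadline of 1 April 2004, before any tolling.
The period was tolled for 335 days by the plaintiff's legal incapacity (24 January 2004 to 24 December 2004), pushing the deadline to 2 March 2005.
The period was tolled for 87 days by the pending criminal prosecution (17 January 2005 to 14 April 2005), pushing the deadline to 28 May 2005.
Nothing else in the chronology tolls or restarts the period.
Filing on 16 May 2005 beat the 28 May 2005 deadline — the action is timely.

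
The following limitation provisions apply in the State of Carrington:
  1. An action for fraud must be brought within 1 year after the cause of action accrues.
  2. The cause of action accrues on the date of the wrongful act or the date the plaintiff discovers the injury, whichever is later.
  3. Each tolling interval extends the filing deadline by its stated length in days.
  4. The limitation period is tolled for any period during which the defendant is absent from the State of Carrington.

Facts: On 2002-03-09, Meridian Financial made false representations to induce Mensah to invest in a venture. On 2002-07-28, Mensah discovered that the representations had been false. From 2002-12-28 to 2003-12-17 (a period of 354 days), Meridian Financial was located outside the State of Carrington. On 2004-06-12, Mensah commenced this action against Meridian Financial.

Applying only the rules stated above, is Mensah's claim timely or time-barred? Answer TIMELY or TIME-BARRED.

TIMELY

The claim accrued on 2002-07-28 — the later of the 2002-03-09 act and the 2002-07-28 discovery.
The untolled deadline — 1 year after 2002-07-28 — is 2003-07-28.
Because the defendant's absence from the jurisdiction ran from 2002-12-28 to 2003-12-17, the deadline is extended by 354 days to 2004-07-16.
Mensah filed on 2004-06-12, before the 2004-07-16 deadline, so the action is timely.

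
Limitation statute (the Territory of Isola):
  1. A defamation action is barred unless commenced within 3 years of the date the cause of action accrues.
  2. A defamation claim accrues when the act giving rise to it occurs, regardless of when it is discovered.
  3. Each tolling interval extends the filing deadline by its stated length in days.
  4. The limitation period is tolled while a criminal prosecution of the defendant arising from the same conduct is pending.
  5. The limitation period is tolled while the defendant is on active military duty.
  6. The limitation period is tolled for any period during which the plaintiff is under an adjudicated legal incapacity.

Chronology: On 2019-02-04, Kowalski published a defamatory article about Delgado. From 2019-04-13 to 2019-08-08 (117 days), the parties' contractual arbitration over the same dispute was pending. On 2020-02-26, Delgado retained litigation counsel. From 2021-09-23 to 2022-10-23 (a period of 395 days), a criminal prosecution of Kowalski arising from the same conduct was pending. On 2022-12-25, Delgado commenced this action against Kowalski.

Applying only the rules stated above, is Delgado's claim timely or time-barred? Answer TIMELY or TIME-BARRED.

The cause of action accrued on 2019-02-04, the date of the act.
Adding the 3 years base period to 2019-02-04 gives a deadline of 2022-02-04, before any tolling.
The period was tolled for 395 days by the pending criminal prosecution (2021-09-23 to 2022-10-23), pushing the deadline to 2023-03-06.
Although a pending arbitration ran from 2019-04-13 to 2019-08-08, the stated rules do not make that a tolling event, so it is disregarded.
None of the other events listed affects the running of the period under the stated rules.
Delgado filed on 2022-12-25, before the 2023-03-06 deadline, so the action is timely.

TIMELY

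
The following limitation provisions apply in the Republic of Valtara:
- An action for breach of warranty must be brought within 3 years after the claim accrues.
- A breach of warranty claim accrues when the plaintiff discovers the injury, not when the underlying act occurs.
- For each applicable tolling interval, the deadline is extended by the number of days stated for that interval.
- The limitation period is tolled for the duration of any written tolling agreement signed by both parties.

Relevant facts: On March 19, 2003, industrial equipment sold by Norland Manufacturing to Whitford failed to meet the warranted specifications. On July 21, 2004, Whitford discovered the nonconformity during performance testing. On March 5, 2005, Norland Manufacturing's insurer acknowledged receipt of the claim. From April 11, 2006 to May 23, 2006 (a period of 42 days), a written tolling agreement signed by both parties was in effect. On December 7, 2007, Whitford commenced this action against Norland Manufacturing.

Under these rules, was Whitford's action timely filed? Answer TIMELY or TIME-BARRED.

The claim did not accrue until Whitford discovered the injury on July 21, 2004; the March 19, 2003 act date does not start the clock under the stated rule.
The untolled deadline — 3 years after July 21, 2004 — is July 21, 2007.
Because the written tolling agreement ran from April 11, 2006 to May 23, 2006, the deadline is extended by 42 days to September 1, 2007.
The other events in the timeline have no effect on the limitation period under the stated rules.
Filing on December 7, 2007 missed the September 1, 2007 deadline — the action is time-barred.

TIME-BARRED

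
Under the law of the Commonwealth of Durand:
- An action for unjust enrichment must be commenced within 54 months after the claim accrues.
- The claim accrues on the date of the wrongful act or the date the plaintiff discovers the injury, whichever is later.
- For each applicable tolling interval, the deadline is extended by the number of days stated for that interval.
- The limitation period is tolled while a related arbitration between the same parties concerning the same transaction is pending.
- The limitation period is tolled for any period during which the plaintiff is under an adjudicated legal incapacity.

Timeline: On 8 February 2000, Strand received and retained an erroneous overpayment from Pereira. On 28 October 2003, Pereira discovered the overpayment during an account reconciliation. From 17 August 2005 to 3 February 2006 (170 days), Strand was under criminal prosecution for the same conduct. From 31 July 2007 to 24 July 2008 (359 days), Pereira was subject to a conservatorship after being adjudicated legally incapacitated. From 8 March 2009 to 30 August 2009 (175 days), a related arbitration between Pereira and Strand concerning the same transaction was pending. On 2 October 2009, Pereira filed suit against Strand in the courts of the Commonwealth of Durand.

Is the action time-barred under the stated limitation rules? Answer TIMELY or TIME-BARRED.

The claim accrued on 28 October 2003 — the later of the 8 February 2000 act and the 28 October 2003 discovery.
54 months from 28 October 2003 is 28 April 2008.
The plaintiff's legal incapacity from 31 July 2007 to 24 July 2008 tolled the period for 359 days, extending the deadline to 22 April 2009.
The pending related arbitration from 8 March 2009 to 30 August 2009 tolled the period for 175 days, extending the deadline to 14 October 2009.
The pending criminal prosecution from 17 August 2005 to 3 February 2006 does not toll the period, because no stated rule makes a criminal prosecution a tolling event.
Filing on 2 October 2009 beat the 14 October 2009 deadline — the action is timely.

TIMELY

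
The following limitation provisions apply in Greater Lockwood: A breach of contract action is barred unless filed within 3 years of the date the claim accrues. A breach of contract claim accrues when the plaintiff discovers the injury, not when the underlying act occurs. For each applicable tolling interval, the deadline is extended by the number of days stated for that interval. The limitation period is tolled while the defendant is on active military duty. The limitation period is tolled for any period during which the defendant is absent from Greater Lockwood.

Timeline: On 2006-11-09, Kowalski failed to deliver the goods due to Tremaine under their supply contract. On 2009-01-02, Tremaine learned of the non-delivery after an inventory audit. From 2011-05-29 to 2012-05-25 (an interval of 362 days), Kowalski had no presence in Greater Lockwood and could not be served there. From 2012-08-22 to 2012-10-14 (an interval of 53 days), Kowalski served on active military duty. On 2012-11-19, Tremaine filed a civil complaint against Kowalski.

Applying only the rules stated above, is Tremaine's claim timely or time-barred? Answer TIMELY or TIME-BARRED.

The claim did not accrue until Tremaine discovered the injury on 2009-01-02; the 2006-11-09 act date does not start the clock under the stated rule.
The untolled deadline — 3 years after 2009-01-02 — is 2012-01-02.
The defendant's absence from the jurisdiction from 2011-05-29 to 2012-05-25 tolled the period for 362 days, extending the deadline to 2012-12-29.
Because the defendant's active military service ran from 2012-08-22 to 2012-10-14, the deadline is extended by 53 days to 2013-02-20.
Tremaine filed on 2012-11-19, before the 2013-02-20 deadline, so the action is timely.

TIMELY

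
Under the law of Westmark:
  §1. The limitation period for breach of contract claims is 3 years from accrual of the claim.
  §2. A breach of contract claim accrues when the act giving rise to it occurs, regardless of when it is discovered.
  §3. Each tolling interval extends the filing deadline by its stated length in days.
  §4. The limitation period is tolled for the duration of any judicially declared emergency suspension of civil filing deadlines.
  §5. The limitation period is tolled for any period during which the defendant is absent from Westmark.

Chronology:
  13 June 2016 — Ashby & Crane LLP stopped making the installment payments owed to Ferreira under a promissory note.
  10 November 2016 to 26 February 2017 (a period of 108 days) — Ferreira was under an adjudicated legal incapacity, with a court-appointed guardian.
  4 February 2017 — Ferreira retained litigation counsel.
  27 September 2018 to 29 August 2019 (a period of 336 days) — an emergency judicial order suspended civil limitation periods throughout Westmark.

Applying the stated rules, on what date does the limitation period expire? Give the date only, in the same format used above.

The claim accrued on 13 June 2016, the date of the act.
The untolled deadline — 3 years after 13 June 2016 — is 13 June 2019.
Because the emergency suspension of filing deadlines ran from 27 September 2018 to 29 August 2019, the deadline is extended by 336 days to 14 May 2020.
Although the plaintiff's incapacity ran from 10 November 2016 to 26 February 2017, the stated rules do not make that a tolling event, so it is disregarded.
The other events in the timeline have no effect on the limitation period under the stated rules.

14 May 2020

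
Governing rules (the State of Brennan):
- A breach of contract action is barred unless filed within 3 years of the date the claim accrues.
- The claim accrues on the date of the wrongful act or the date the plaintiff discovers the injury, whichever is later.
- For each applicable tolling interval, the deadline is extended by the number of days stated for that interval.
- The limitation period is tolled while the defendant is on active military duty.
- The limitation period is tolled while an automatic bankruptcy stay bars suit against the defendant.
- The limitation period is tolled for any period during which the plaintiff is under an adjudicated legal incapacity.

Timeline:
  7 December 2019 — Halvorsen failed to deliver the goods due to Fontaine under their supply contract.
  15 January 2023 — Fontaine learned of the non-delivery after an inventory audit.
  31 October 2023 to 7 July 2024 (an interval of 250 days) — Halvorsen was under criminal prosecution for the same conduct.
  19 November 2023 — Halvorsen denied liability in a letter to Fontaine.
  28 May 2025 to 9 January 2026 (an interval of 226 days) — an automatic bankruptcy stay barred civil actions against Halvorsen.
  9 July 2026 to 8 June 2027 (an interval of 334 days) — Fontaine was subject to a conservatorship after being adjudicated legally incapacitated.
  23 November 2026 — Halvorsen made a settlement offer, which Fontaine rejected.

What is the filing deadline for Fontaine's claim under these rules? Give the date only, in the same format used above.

29 July 2027

Taking the later of the act (7 December 2019) and discovery (15 January 2023), the claim accrued on 15 January 2023.
3 years from 15 January 2023 is 15 January 2026.
The period was tolled for 226 days by the automatic bankruptcy stay (28 May 2025 to 9 January 2026), pushing the deadline to 29 August 2026.
The plaintiff's legal incapacity from 9 July 2026 to 8 June 2027 tolled the period for 334 days, extending the deadline to 29 July 2027.
Although a criminal prosecution ran from 31 October 2023 to 7 July 2024, the stated rules do not make that a tolling event, so it is disregarded.
The other events in the timeline have no effect on the limitation period under the stated rules.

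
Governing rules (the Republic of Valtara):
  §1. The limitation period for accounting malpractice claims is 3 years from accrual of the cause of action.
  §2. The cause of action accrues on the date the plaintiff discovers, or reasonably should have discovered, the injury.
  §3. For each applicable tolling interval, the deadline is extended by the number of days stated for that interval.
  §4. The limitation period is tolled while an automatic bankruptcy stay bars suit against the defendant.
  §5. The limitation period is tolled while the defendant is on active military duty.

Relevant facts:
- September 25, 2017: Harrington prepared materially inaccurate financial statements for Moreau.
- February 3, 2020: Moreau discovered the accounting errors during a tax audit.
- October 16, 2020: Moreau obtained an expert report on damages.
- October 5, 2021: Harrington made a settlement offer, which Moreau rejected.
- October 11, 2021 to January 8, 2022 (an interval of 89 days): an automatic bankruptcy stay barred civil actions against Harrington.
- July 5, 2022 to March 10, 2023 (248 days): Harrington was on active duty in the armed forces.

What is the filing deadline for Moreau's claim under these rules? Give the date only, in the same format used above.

January 6, 2024

Under the discovery rule, the claim accrued on February 3, 2020, when Moreau discovered the injury — not on the September 25, 2017 date of the underlying act.
Adding the 3 years base period to February 3, 2020 gives a deadline of February 3, 2023, before any tolling.
The period was tolled for 89 days by the automatic bankruptcy stay (October 11, 2021 to January 8, 2022), pushing the deadline to May 3, 2023.
Because the defendant's active military service ran from July 5, 2022 to March 10, 2023, the deadline is extended by 248 days to January 6, 2024.
None of the other events listed affects the running of the period under the stated rules.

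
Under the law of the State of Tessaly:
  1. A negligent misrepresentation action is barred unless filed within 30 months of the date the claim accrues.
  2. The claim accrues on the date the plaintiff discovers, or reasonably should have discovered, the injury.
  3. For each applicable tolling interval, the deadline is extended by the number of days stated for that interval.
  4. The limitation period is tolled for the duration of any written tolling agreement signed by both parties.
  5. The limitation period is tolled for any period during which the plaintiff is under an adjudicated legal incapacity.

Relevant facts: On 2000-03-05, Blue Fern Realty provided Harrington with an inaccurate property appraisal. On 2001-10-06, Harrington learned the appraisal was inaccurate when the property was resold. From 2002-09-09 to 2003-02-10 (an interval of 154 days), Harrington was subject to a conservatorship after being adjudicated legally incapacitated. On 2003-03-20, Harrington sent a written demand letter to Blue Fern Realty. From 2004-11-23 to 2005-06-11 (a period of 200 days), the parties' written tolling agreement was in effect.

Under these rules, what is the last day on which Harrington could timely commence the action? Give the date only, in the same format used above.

Under the discovery rule, the claim accrued on 2001-10-06, when Harrington discovered the injury — not on the 2000-03-05 date of the underlying act.
Adding the 30 months base period to 2001-10-06 gives a deadline of 2004-04-06, before any tolling.
The plaintiff's legal incapacity from 2002-09-09 to 2003-02-10 tolled the period for 154 days, extending the deadline to 2004-09-07.
The written tolling agreement from 2004-11-23 to 2005-06-11 began after the period had already run on 2004-09-07, so it has no tolling effect.
Nothing else in the chronology tolls or restarts the period.

2004-09-07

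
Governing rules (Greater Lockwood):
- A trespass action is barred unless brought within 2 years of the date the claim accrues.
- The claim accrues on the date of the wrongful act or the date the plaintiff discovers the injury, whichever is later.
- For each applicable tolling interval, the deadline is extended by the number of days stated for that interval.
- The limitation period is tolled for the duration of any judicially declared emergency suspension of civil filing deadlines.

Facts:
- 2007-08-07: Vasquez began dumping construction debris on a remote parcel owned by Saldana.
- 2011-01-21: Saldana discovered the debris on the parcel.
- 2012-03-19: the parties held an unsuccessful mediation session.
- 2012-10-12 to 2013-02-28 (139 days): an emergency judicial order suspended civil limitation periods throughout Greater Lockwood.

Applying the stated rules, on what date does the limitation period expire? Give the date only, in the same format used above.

Taking the later of the act (2007-08-07) and discovery (2011-01-21), the claim accrued on 2011-01-21.
2 years from 2011-01-21 is 2013-01-21.
Because the emergency suspension of filing deadlines ran from 2012-10-12 to 2013-02-28, the deadline is extended by 139 days to 2013-06-09.
The other events in the timeline have no effect on the limitation period under the stated rules.

2013-06-09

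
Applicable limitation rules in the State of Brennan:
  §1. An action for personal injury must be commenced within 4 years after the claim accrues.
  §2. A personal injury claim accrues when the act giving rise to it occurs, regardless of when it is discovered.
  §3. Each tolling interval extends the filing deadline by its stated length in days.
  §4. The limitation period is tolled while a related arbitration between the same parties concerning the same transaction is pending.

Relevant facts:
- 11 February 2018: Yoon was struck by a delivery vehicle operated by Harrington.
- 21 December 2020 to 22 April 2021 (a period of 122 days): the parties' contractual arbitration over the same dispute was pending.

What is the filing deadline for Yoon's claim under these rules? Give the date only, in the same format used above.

The limitation period began to run on 11 February 2018.
4 years from 11 February 2018 is 11 February 2022.
The pending related arbitration from 21 December 2020 to 22 April 2021 tolled the period for 122 days, extending the deadline to 13 June 2022.

13 June 2022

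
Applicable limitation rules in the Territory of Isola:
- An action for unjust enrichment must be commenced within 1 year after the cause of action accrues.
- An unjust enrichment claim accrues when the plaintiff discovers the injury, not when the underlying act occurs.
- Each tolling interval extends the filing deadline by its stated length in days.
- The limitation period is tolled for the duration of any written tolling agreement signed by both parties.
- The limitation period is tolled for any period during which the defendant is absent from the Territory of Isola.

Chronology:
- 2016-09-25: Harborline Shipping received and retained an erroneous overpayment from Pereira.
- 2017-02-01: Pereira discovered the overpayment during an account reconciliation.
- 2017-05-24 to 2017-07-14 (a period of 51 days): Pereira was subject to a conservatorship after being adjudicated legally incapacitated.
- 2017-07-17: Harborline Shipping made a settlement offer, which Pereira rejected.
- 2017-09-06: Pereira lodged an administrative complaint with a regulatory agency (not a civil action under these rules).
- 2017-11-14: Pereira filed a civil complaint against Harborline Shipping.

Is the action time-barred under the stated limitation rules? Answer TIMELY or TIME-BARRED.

TIMELY

The claim did not accrue until Pereira discovered the injury on 2017-02-01; the 2016-09-25 act date does not start the clock under the stated rule.
The untolled deadline — 1 year after 2017-02-01 — is 2018-02-01.
No stated provision tolls the period for the plaintiff's incapacity, so the interval from 2017-05-24 to 2017-07-14 has no effect on the deadline.
Nothing else in the chronology tolls or restarts the period.
The 2017-11-14 filing precedes the 2018-02-01 deadline; the claim is timely.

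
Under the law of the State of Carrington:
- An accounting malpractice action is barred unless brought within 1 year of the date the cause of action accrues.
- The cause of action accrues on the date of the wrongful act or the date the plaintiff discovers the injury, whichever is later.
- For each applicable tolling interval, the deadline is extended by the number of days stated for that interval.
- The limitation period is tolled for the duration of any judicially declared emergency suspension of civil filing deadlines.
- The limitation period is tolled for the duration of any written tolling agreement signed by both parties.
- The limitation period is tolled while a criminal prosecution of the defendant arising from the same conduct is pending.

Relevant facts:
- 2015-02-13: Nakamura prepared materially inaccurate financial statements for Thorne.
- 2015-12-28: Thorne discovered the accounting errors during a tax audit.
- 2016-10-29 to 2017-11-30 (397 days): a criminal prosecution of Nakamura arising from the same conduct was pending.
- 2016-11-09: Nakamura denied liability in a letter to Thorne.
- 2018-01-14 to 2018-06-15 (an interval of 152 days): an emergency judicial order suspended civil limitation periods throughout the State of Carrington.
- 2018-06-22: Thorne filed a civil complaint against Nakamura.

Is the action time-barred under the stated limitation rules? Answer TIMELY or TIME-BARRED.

The claim accrued on 2015-12-28 — the later of the 2015-02-13 act and the 2015-12-28 discovery.
The untolled deadline — 1 year after 2015-12-28 — is 2016-12-28.
Because the pending criminal prosecution ran from 2016-10-29 to 2017-11-30, the deadline is extended by 397 days to 2018-01-29.
The emergency suspension of filing deadlines from 2018-01-14 to 2018-06-15 tolled the period for 152 days, extending the deadline to 2018-06-30.
The other events in the timeline have no effect on the limitation period under the stated rules.
The 2018-06-22 filing precedes the 2018-06-30 deadline; the claim is timely.

TIMELY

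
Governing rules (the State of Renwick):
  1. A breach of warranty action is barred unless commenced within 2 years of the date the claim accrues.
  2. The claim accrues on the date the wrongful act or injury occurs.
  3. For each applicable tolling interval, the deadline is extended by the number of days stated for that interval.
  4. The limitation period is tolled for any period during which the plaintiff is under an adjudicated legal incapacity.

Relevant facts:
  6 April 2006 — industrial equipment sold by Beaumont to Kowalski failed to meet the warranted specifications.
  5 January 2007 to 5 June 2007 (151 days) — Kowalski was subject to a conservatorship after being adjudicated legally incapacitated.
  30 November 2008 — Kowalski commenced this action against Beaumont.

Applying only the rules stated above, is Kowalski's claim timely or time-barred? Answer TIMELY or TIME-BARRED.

The limitation period began to run on 6 April 2006.
Adding the 2 years base period to 6 April 2006 gives a deadline of 6 April 2008, before any tolling.
The period was tolled for 151 days by the plaintiff's legal incapacity (5 January 2007 to 5 June 2007), pushing the deadline to 4 September 2008.
Kowalski filed on 30 November 2008, after the 4 September 2008 deadline, so the action is time-barred.

TIME-BARRED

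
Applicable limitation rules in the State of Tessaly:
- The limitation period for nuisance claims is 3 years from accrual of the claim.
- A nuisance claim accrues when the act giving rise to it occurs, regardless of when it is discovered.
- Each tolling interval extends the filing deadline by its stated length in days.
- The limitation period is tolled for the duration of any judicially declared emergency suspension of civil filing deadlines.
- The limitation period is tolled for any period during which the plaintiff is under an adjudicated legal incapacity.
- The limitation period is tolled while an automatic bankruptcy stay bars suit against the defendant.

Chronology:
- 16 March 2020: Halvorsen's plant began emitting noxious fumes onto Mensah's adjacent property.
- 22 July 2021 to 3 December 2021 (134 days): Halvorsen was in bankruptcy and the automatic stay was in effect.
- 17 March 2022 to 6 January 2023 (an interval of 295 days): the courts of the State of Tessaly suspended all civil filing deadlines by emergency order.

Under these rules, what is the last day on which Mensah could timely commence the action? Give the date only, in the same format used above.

18 May 2024

The limitation period began to run on 16 March 2020.
The untolled deadline — 3 years after 16 March 2020 — is 16 March 2023.
The automatic bankruptcy stay from 22 July 2021 to 3 December 2021 tolled the period for 134 days, extending the deadline to 28 July 2023.
The period was tolled for 295 days by the emergency suspension of filing deadlines (17 March 2022 to 6 January 2023), pushing the deadline to 18 May 2024.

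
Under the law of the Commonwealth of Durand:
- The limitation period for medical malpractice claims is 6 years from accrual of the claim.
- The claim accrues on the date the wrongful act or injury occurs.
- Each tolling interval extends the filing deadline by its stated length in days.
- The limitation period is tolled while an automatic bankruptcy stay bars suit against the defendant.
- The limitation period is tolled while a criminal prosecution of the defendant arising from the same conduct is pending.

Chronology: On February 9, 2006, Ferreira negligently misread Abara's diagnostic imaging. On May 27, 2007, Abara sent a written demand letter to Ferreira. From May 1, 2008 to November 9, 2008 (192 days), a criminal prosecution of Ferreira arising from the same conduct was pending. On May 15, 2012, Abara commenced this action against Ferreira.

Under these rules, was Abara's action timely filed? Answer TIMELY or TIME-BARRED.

The limitation period began to run on February 9, 2006.
The untolled deadline — 6 years after February 9, 2006 — is February 9, 2012.
The period was tolled for 192 days by the pending criminal prosecution (May 1, 2008 to November 9, 2008), pushing the deadline to August 19, 2012.
None of the other events listed affects the running of the period under the stated rules.
Filing on May 15, 2012 beat the August 19, 2012 deadline — the action is timely.

TIMELY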